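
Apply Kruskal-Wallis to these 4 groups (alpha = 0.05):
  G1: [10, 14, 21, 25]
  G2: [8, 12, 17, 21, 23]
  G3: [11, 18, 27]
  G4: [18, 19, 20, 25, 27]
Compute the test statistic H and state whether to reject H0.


Step 1: Combine all N = 17 observations and assign midranks.
sorted (value, group, rank): (8,G2,1), (10,G1,2), (11,G3,3), (12,G2,4), (14,G1,5), (17,G2,6), (18,G3,7.5), (18,G4,7.5), (19,G4,9), (20,G4,10), (21,G1,11.5), (21,G2,11.5), (23,G2,13), (25,G1,14.5), (25,G4,14.5), (27,G3,16.5), (27,G4,16.5)
Step 2: Sum ranks within each group.
R_1 = 33 (n_1 = 4)
R_2 = 35.5 (n_2 = 5)
R_3 = 27 (n_3 = 3)
R_4 = 57.5 (n_4 = 5)
Step 3: H = 12/(N(N+1)) * sum(R_i^2/n_i) - 3(N+1)
     = 12/(17*18) * (33^2/4 + 35.5^2/5 + 27^2/3 + 57.5^2/5) - 3*18
     = 0.039216 * 1428.55 - 54
     = 2.021569.
Step 4: Ties present; correction factor C = 1 - 24/(17^3 - 17) = 0.995098. Corrected H = 2.021569 / 0.995098 = 2.031527.
Step 5: Under H0, H ~ chi^2(3); p-value = 0.565889.
Step 6: alpha = 0.05. fail to reject H0.

H = 2.0315, df = 3, p = 0.565889, fail to reject H0.


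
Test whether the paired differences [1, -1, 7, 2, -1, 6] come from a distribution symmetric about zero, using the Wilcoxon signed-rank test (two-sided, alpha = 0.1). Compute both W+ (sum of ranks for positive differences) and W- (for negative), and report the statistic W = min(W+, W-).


Step 1: Drop any zero differences (none here) and take |d_i|.
|d| = [1, 1, 7, 2, 1, 6]
Step 2: Midrank |d_i| (ties get averaged ranks).
ranks: |1|->2, |1|->2, |7|->6, |2|->4, |1|->2, |6|->5
Step 3: Attach original signs; sum ranks with positive sign and with negative sign.
W+ = 2 + 6 + 4 + 5 = 17
W- = 2 + 2 = 4
(Check: W+ + W- = 21 should equal n(n+1)/2 = 21.)
Step 4: Test statistic W = min(W+, W-) = 4.
Step 5: Ties in |d|, so use the tie-corrected normal approximation.
        E[W] = n(n+1)/4 = 6*7/4 = 10.5.
        Tie groups: |d|=1 (t=3); sum(t^3 - t) = 24.
        Var[W] = n(n+1)(2n+1)/24 - sum(t^3-t)/48 = 546/24 - 24/48 = 22.25.
        z = (W - E[W]) / sqrt(Var[W]) = (4 - 10.5) / 4.7170 = -1.3780.
        Two-sided p = 2*Phi(z) = 0.168204.
Step 6: alpha = 0.1. fail to reject H0.

W+ = 17, W- = 4, W = min = 4, p = 0.168204, fail to reject H0.


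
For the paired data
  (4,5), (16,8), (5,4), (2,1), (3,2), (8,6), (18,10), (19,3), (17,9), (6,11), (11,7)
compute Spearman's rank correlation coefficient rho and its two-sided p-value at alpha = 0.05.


Step 1: Rank x and y separately (midranks; no ties here).
rank(x): 4->3, 16->8, 5->4, 2->1, 3->2, 8->6, 18->10, 19->11, 17->9, 6->5, 11->7
rank(y): 5->5, 8->8, 4->4, 1->1, 2->2, 6->6, 10->10, 3->3, 9->9, 11->11, 7->7
Step 2: d_i = R_x(i) - R_y(i); compute d_i^2.
  (3-5)^2=4, (8-8)^2=0, (4-4)^2=0, (1-1)^2=0, (2-2)^2=0, (6-6)^2=0, (10-10)^2=0, (11-3)^2=64, (9-9)^2=0, (5-11)^2=36, (7-7)^2=0
sum(d^2) = 104.
Step 3: rho = 1 - 6*104 / (11*(11^2 - 1)) = 1 - 624/1320 = 0.527273.
Step 4: Under H0, t = rho * sqrt((n-2)/(1-rho^2)) = 1.8616 ~ t(9).
Step 5: Two-sided p-value from the t-distribution with 9 df = 0.095565.
Step 6: alpha = 0.05. fail to reject H0.

rho = 0.5273, p = 0.095565, fail to reject H0 at alpha = 0.05.


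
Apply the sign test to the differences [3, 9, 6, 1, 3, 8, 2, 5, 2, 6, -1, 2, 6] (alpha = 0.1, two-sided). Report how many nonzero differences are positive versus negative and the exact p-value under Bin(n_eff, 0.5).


Step 1: Discard zero differences. Original n = 13; n_eff = number of nonzero differences = 13.
Nonzero differences (with sign): +3, +9, +6, +1, +3, +8, +2, +5, +2, +6, -1, +2, +6
Step 2: Count signs: positive = 12, negative = 1.
Step 3: Under H0: P(positive) = 0.5, so the number of positives S ~ Bin(13, 0.5).
Step 4: Two-sided exact p-value = sum of Bin(13,0.5) probabilities at or below the observed probability = 0.003418.
Step 5: alpha = 0.1. reject H0.

n_eff = 13, pos = 12, neg = 1, p = 0.003418, reject H0.


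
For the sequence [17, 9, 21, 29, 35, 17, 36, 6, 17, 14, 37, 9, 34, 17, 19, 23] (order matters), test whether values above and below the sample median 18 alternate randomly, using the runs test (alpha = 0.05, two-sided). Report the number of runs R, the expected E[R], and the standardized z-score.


Step 1: Compute median = 18; label A = above, B = below.
Labels in order: BBAAABABBBABABAA  (n_A = 8, n_B = 8)
Step 2: Count runs R = 10.
Step 3: Under H0 (random ordering), E[R] = 2*n_A*n_B/(n_A+n_B) + 1 = 2*8*8/16 + 1 = 9.0000.
        Var[R] = 2*n_A*n_B*(2*n_A*n_B - n_A - n_B) / ((n_A+n_B)^2 * (n_A+n_B-1)) = 14336/3840 = 3.7333.
        SD[R] = 1.9322.
Step 4: Continuity-corrected z = (R - 0.5 - E[R]) / SD[R] = (10 - 0.5 - 9.0000) / 1.9322 = 0.2588.
Step 5: Two-sided p-value via normal approximation = 2*(1 - Phi(|z|)) = 0.795809.
Step 6: alpha = 0.05. fail to reject H0.

R = 10, z = 0.2588, p = 0.795809, fail to reject H0.


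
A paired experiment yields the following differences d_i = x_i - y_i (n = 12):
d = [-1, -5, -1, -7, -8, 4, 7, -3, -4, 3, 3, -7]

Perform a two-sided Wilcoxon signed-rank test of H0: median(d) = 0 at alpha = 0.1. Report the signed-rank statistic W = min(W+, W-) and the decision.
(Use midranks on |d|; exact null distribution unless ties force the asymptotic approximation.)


Step 1: Drop any zero differences (none here) and take |d_i|.
|d| = [1, 5, 1, 7, 8, 4, 7, 3, 4, 3, 3, 7]
Step 2: Midrank |d_i| (ties get averaged ranks).
ranks: |1|->1.5, |5|->8, |1|->1.5, |7|->10, |8|->12, |4|->6.5, |7|->10, |3|->4, |4|->6.5, |3|->4, |3|->4, |7|->10
Step 3: Attach original signs; sum ranks with positive sign and with negative sign.
W+ = 6.5 + 10 + 4 + 4 = 24.5
W- = 1.5 + 8 + 1.5 + 10 + 12 + 4 + 6.5 + 10 = 53.5
(Check: W+ + W- = 78 should equal n(n+1)/2 = 78.)
Step 4: Test statistic W = min(W+, W-) = 24.5.
Step 5: Ties in |d|, so use the tie-corrected normal approximation.
        E[W] = n(n+1)/4 = 12*13/4 = 39.
        Tie groups: |d|=1 (t=2), |d|=3 (t=3), |d|=4 (t=2), |d|=7 (t=3); sum(t^3 - t) = 60.
        Var[W] = n(n+1)(2n+1)/24 - sum(t^3-t)/48 = 3900/24 - 60/48 = 161.25.
        z = (W - E[W]) / sqrt(Var[W]) = (24.5 - 39) / 12.6984 = -1.1419.
        Two-sided p = 2*Phi(z) = 0.253506.
Step 6: alpha = 0.1. fail to reject H0.

W+ = 24.5, W- = 53.5, W = min = 24.5, p = 0.253506, fail to reject H0.


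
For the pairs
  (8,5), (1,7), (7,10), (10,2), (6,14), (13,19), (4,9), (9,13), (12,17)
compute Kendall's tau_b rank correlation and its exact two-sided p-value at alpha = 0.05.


Step 1: Enumerate the 36 unordered pairs (i,j) with i<j and classify each by sign(x_j-x_i) * sign(y_j-y_i).
  (1,2):dx=-7,dy=+2->D; (1,3):dx=-1,dy=+5->D; (1,4):dx=+2,dy=-3->D; (1,5):dx=-2,dy=+9->D
  (1,6):dx=+5,dy=+14->C; (1,7):dx=-4,dy=+4->D; (1,8):dx=+1,dy=+8->C; (1,9):dx=+4,dy=+12->C
  (2,3):dx=+6,dy=+3->C; (2,4):dx=+9,dy=-5->D; (2,5):dx=+5,dy=+7->C; (2,6):dx=+12,dy=+12->C
  (2,7):dx=+3,dy=+2->C; (2,8):dx=+8,dy=+6->C; (2,9):dx=+11,dy=+10->C; (3,4):dx=+3,dy=-8->D
  (3,5):dx=-1,dy=+4->D; (3,6):dx=+6,dy=+9->C; (3,7):dx=-3,dy=-1->C; (3,8):dx=+2,dy=+3->C
  (3,9):dx=+5,dy=+7->C; (4,5):dx=-4,dy=+12->D; (4,6):dx=+3,dy=+17->C; (4,7):dx=-6,dy=+7->D
  (4,8):dx=-1,dy=+11->D; (4,9):dx=+2,dy=+15->C; (5,6):dx=+7,dy=+5->C; (5,7):dx=-2,dy=-5->C
  (5,8):dx=+3,dy=-1->D; (5,9):dx=+6,dy=+3->C; (6,7):dx=-9,dy=-10->C; (6,8):dx=-4,dy=-6->C
  (6,9):dx=-1,dy=-2->C; (7,8):dx=+5,dy=+4->C; (7,9):dx=+8,dy=+8->C; (8,9):dx=+3,dy=+4->C
Step 2: C = 24, D = 12, total pairs = 36.
Step 3: tau = (C - D)/(n(n-1)/2) = (24 - 12)/36 = 0.333333.
Step 4: Exact two-sided p-value (enumerate n! = 362880 permutations of y under H0): p = 0.259518.
Step 5: alpha = 0.05. fail to reject H0.

tau_b = 0.3333 (C=24, D=12), p = 0.259518, fail to reject H0.


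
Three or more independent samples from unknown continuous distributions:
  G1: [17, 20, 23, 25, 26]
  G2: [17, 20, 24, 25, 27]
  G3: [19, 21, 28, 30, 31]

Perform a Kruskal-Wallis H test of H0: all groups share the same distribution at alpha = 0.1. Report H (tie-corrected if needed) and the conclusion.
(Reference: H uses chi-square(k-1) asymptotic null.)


Step 1: Combine all N = 15 observations and assign midranks.
sorted (value, group, rank): (17,G1,1.5), (17,G2,1.5), (19,G3,3), (20,G1,4.5), (20,G2,4.5), (21,G3,6), (23,G1,7), (24,G2,8), (25,G1,9.5), (25,G2,9.5), (26,G1,11), (27,G2,12), (28,G3,13), (30,G3,14), (31,G3,15)
Step 2: Sum ranks within each group.
R_1 = 33.5 (n_1 = 5)
R_2 = 35.5 (n_2 = 5)
R_3 = 51 (n_3 = 5)
Step 3: H = 12/(N(N+1)) * sum(R_i^2/n_i) - 3(N+1)
     = 12/(15*16) * (33.5^2/5 + 35.5^2/5 + 51^2/5) - 3*16
     = 0.050000 * 996.7 - 48
     = 1.835000.
Step 4: Ties present; correction factor C = 1 - 18/(15^3 - 15) = 0.994643. Corrected H = 1.835000 / 0.994643 = 1.844883.
Step 5: Under H0, H ~ chi^2(2); p-value = 0.397547.
Step 6: alpha = 0.1. fail to reject H0.

H = 1.8449, df = 2, p = 0.397547, fail to reject H0.


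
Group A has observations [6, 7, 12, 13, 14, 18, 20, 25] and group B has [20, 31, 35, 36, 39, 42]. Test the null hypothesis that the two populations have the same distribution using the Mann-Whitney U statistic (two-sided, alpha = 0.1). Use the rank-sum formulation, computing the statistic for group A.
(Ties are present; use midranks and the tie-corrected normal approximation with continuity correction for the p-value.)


Step 1: Combine and sort all 14 observations; assign midranks.
sorted (value, group): (6,X), (7,X), (12,X), (13,X), (14,X), (18,X), (20,X), (20,Y), (25,X), (31,Y), (35,Y), (36,Y), (39,Y), (42,Y)
ranks: 6->1, 7->2, 12->3, 13->4, 14->5, 18->6, 20->7.5, 20->7.5, 25->9, 31->10, 35->11, 36->12, 39->13, 42->14
Step 2: Rank sum for X: R1 = 1 + 2 + 3 + 4 + 5 + 6 + 7.5 + 9 = 37.5.
Step 3: U_X = R1 - n1(n1+1)/2 = 37.5 - 8*9/2 = 37.5 - 36 = 1.5.
       U_Y = n1*n2 - U_X = 48 - 1.5 = 46.5.
Step 4: Ties are present, so use the tie-corrected normal approximation (with continuity correction) for the p-value.
Step 5: p-value = 0.004465; compare to alpha = 0.1. reject H0.

U_X = 1.5, p = 0.004465, reject H0 at alpha = 0.1.


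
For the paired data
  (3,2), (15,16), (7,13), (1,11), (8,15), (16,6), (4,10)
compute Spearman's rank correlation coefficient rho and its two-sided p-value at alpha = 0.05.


Step 1: Rank x and y separately (midranks; no ties here).
rank(x): 3->2, 15->6, 7->4, 1->1, 8->5, 16->7, 4->3
rank(y): 2->1, 16->7, 13->5, 11->4, 15->6, 6->2, 10->3
Step 2: d_i = R_x(i) - R_y(i); compute d_i^2.
  (2-1)^2=1, (6-7)^2=1, (4-5)^2=1, (1-4)^2=9, (5-6)^2=1, (7-2)^2=25, (3-3)^2=0
sum(d^2) = 38.
Step 3: rho = 1 - 6*38 / (7*(7^2 - 1)) = 1 - 228/336 = 0.321429.
Step 4: Under H0, t = rho * sqrt((n-2)/(1-rho^2)) = 0.7590 ~ t(5).
Step 5: Two-sided p-value from the t-distribution with 5 df = 0.482072.
Step 6: alpha = 0.05. fail to reject H0.

rho = 0.3214, p = 0.482072, fail to reject H0 at alpha = 0.05.


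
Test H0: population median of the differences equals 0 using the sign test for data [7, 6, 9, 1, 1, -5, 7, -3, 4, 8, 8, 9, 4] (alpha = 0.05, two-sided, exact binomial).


Step 1: Discard zero differences. Original n = 13; n_eff = number of nonzero differences = 13.
Nonzero differences (with sign): +7, +6, +9, +1, +1, -5, +7, -3, +4, +8, +8, +9, +4
Step 2: Count signs: positive = 11, negative = 2.
Step 3: Under H0: P(positive) = 0.5, so the number of positives S ~ Bin(13, 0.5).
Step 4: Two-sided exact p-value = sum of Bin(13,0.5) probabilities at or below the observed probability = 0.022461.
Step 5: alpha = 0.05. reject H0.

n_eff = 13, pos = 11, neg = 2, p = 0.022461, reject H0.


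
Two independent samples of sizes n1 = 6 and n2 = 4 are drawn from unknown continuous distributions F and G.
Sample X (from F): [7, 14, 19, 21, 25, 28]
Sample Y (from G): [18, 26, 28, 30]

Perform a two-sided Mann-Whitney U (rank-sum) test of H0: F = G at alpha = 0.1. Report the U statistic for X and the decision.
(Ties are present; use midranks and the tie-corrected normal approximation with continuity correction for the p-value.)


Step 1: Combine and sort all 10 observations; assign midranks.
sorted (value, group): (7,X), (14,X), (18,Y), (19,X), (21,X), (25,X), (26,Y), (28,X), (28,Y), (30,Y)
ranks: 7->1, 14->2, 18->3, 19->4, 21->5, 25->6, 26->7, 28->8.5, 28->8.5, 30->10
Step 2: Rank sum for X: R1 = 1 + 2 + 4 + 5 + 6 + 8.5 = 26.5.
Step 3: U_X = R1 - n1(n1+1)/2 = 26.5 - 6*7/2 = 26.5 - 21 = 5.5.
       U_Y = n1*n2 - U_X = 24 - 5.5 = 18.5.
Step 4: Ties are present, so use the tie-corrected normal approximation (with continuity correction) for the p-value.
Step 5: p-value = 0.199458; compare to alpha = 0.1. fail to reject H0.

U_X = 5.5, p = 0.199458, fail to reject H0 at alpha = 0.1.


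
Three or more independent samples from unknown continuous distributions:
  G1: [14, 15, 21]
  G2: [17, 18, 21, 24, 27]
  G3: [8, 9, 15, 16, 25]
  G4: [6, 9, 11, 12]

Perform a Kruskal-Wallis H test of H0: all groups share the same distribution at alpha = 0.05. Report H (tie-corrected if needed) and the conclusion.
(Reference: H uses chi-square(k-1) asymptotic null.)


Step 1: Combine all N = 17 observations and assign midranks.
sorted (value, group, rank): (6,G4,1), (8,G3,2), (9,G3,3.5), (9,G4,3.5), (11,G4,5), (12,G4,6), (14,G1,7), (15,G1,8.5), (15,G3,8.5), (16,G3,10), (17,G2,11), (18,G2,12), (21,G1,13.5), (21,G2,13.5), (24,G2,15), (25,G3,16), (27,G2,17)
Step 2: Sum ranks within each group.
R_1 = 29 (n_1 = 3)
R_2 = 68.5 (n_2 = 5)
R_3 = 40 (n_3 = 5)
R_4 = 15.5 (n_4 = 4)
Step 3: H = 12/(N(N+1)) * sum(R_i^2/n_i) - 3(N+1)
     = 12/(17*18) * (29^2/3 + 68.5^2/5 + 40^2/5 + 15.5^2/4) - 3*18
     = 0.039216 * 1598.85 - 54
     = 8.699837.
Step 4: Ties present; correction factor C = 1 - 18/(17^3 - 17) = 0.996324. Corrected H = 8.699837 / 0.996324 = 8.731939.
Step 5: Under H0, H ~ chi^2(3); p-value = 0.033076.
Step 6: alpha = 0.05. reject H0.

H = 8.7319, df = 3, p = 0.033076, reject H0.


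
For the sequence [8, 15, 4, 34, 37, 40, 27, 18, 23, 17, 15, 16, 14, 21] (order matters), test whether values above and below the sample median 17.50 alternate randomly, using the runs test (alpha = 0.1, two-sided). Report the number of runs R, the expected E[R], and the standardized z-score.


Step 1: Compute median = 17.50; label A = above, B = below.
Labels in order: BBBAAAAAABBBBA  (n_A = 7, n_B = 7)
Step 2: Count runs R = 4.
Step 3: Under H0 (random ordering), E[R] = 2*n_A*n_B/(n_A+n_B) + 1 = 2*7*7/14 + 1 = 8.0000.
        Var[R] = 2*n_A*n_B*(2*n_A*n_B - n_A - n_B) / ((n_A+n_B)^2 * (n_A+n_B-1)) = 8232/2548 = 3.2308.
        SD[R] = 1.7974.
Step 4: Continuity-corrected z = (R + 0.5 - E[R]) / SD[R] = (4 + 0.5 - 8.0000) / 1.7974 = -1.9472.
Step 5: Two-sided p-value via normal approximation = 2*(1 - Phi(|z|)) = 0.051508.
Step 6: alpha = 0.1. reject H0.

R = 4, z = -1.9472, p = 0.051508, reject H0.


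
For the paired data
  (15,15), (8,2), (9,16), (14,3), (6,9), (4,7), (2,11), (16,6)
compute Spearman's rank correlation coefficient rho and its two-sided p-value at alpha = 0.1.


Step 1: Rank x and y separately (midranks; no ties here).
rank(x): 15->7, 8->4, 9->5, 14->6, 6->3, 4->2, 2->1, 16->8
rank(y): 15->7, 2->1, 16->8, 3->2, 9->5, 7->4, 11->6, 6->3
Step 2: d_i = R_x(i) - R_y(i); compute d_i^2.
  (7-7)^2=0, (4-1)^2=9, (5-8)^2=9, (6-2)^2=16, (3-5)^2=4, (2-4)^2=4, (1-6)^2=25, (8-3)^2=25
sum(d^2) = 92.
Step 3: rho = 1 - 6*92 / (8*(8^2 - 1)) = 1 - 552/504 = -0.095238.
Step 4: Under H0, t = rho * sqrt((n-2)/(1-rho^2)) = -0.2343 ~ t(6).
Step 5: Two-sided p-value from the t-distribution with 6 df = 0.822505.
Step 6: alpha = 0.1. fail to reject H0.

rho = -0.0952, p = 0.822505, fail to reject H0 at alpha = 0.1.


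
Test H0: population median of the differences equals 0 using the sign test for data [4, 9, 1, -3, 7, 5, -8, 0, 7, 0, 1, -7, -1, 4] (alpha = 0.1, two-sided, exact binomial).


Step 1: Discard zero differences. Original n = 14; n_eff = number of nonzero differences = 12.
Nonzero differences (with sign): +4, +9, +1, -3, +7, +5, -8, +7, +1, -7, -1, +4
Step 2: Count signs: positive = 8, negative = 4.
Step 3: Under H0: P(positive) = 0.5, so the number of positives S ~ Bin(12, 0.5).
Step 4: Two-sided exact p-value = sum of Bin(12,0.5) probabilities at or below the observed probability = 0.387695.
Step 5: alpha = 0.1. fail to reject H0.

n_eff = 12, pos = 8, neg = 4, p = 0.387695, fail to reject H0.


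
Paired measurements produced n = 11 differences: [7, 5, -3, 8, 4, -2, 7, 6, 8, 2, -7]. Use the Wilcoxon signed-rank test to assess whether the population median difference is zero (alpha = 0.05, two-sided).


Step 1: Drop any zero differences (none here) and take |d_i|.
|d| = [7, 5, 3, 8, 4, 2, 7, 6, 8, 2, 7]
Step 2: Midrank |d_i| (ties get averaged ranks).
ranks: |7|->8, |5|->5, |3|->3, |8|->10.5, |4|->4, |2|->1.5, |7|->8, |6|->6, |8|->10.5, |2|->1.5, |7|->8
Step 3: Attach original signs; sum ranks with positive sign and with negative sign.
W+ = 8 + 5 + 10.5 + 4 + 8 + 6 + 10.5 + 1.5 = 53.5
W- = 3 + 1.5 + 8 = 12.5
(Check: W+ + W- = 66 should equal n(n+1)/2 = 66.)
Step 4: Test statistic W = min(W+, W-) = 12.5.
Step 5: Ties in |d|, so use the tie-corrected normal approximation.
        E[W] = n(n+1)/4 = 11*12/4 = 33.
        Tie groups: |d|=2 (t=2), |d|=7 (t=3), |d|=8 (t=2); sum(t^3 - t) = 36.
        Var[W] = n(n+1)(2n+1)/24 - sum(t^3-t)/48 = 3036/24 - 36/48 = 125.75.
        z = (W - E[W]) / sqrt(Var[W]) = (12.5 - 33) / 11.2138 = -1.8281.
        Two-sided p = 2*Phi(z) = 0.067535.
Step 6: alpha = 0.05. fail to reject H0.

W+ = 53.5, W- = 12.5, W = min = 12.5, p = 0.067535, fail to reject H0.


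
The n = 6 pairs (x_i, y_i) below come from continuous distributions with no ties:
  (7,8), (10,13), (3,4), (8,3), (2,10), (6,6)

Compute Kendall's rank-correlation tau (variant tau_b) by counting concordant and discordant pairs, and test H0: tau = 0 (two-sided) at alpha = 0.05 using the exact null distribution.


Step 1: Enumerate the 15 unordered pairs (i,j) with i<j and classify each by sign(x_j-x_i) * sign(y_j-y_i).
  (1,2):dx=+3,dy=+5->C; (1,3):dx=-4,dy=-4->C; (1,4):dx=+1,dy=-5->D; (1,5):dx=-5,dy=+2->D
  (1,6):dx=-1,dy=-2->C; (2,3):dx=-7,dy=-9->C; (2,4):dx=-2,dy=-10->C; (2,5):dx=-8,dy=-3->C
  (2,6):dx=-4,dy=-7->C; (3,4):dx=+5,dy=-1->D; (3,5):dx=-1,dy=+6->D; (3,6):dx=+3,dy=+2->C
  (4,5):dx=-6,dy=+7->D; (4,6):dx=-2,dy=+3->D; (5,6):dx=+4,dy=-4->D
Step 2: C = 8, D = 7, total pairs = 15.
Step 3: tau = (C - D)/(n(n-1)/2) = (8 - 7)/15 = 0.066667.
Step 4: Exact two-sided p-value (enumerate n! = 720 permutations of y under H0): p = 1.000000.
Step 5: alpha = 0.05. fail to reject H0.

tau_b = 0.0667 (C=8, D=7), p = 1.000000, fail to reject H0.


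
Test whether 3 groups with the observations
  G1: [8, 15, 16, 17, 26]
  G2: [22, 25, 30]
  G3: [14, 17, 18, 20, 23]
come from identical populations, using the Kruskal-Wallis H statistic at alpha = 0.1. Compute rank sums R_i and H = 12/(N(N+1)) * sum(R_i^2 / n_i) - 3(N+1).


Step 1: Combine all N = 13 observations and assign midranks.
sorted (value, group, rank): (8,G1,1), (14,G3,2), (15,G1,3), (16,G1,4), (17,G1,5.5), (17,G3,5.5), (18,G3,7), (20,G3,8), (22,G2,9), (23,G3,10), (25,G2,11), (26,G1,12), (30,G2,13)
Step 2: Sum ranks within each group.
R_1 = 25.5 (n_1 = 5)
R_2 = 33 (n_2 = 3)
R_3 = 32.5 (n_3 = 5)
Step 3: H = 12/(N(N+1)) * sum(R_i^2/n_i) - 3(N+1)
     = 12/(13*14) * (25.5^2/5 + 33^2/3 + 32.5^2/5) - 3*14
     = 0.065934 * 704.3 - 42
     = 4.437363.
Step 4: Ties present; correction factor C = 1 - 6/(13^3 - 13) = 0.997253. Corrected H = 4.437363 / 0.997253 = 4.449587.
Step 5: Under H0, H ~ chi^2(2); p-value = 0.108090.
Step 6: alpha = 0.1. fail to reject H0.

H = 4.4496, df = 2, p = 0.108090, fail to reject H0.


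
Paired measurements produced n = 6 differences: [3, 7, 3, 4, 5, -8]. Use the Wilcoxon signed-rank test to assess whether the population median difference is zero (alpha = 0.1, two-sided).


Step 1: Drop any zero differences (none here) and take |d_i|.
|d| = [3, 7, 3, 4, 5, 8]
Step 2: Midrank |d_i| (ties get averaged ranks).
ranks: |3|->1.5, |7|->5, |3|->1.5, |4|->3, |5|->4, |8|->6
Step 3: Attach original signs; sum ranks with positive sign and with negative sign.
W+ = 1.5 + 5 + 1.5 + 3 + 4 = 15
W- = 6 = 6
(Check: W+ + W- = 21 should equal n(n+1)/2 = 21.)
Step 4: Test statistic W = min(W+, W-) = 6.
Step 5: Ties in |d|, so use the tie-corrected normal approximation.
        E[W] = n(n+1)/4 = 6*7/4 = 10.5.
        Tie groups: |d|=3 (t=2); sum(t^3 - t) = 6.
        Var[W] = n(n+1)(2n+1)/24 - sum(t^3-t)/48 = 546/24 - 6/48 = 22.625.
        z = (W - E[W]) / sqrt(Var[W]) = (6 - 10.5) / 4.7566 = -0.9461.
        Two-sided p = 2*Phi(z) = 0.344118.
Step 6: alpha = 0.1. fail to reject H0.

W+ = 15, W- = 6, W = min = 6, p = 0.344118, fail to reject H0.


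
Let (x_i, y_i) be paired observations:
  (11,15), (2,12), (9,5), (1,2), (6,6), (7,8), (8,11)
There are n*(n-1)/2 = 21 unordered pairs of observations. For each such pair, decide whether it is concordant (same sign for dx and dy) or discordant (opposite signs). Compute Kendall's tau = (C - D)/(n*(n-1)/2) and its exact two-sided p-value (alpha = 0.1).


Step 1: Enumerate the 21 unordered pairs (i,j) with i<j and classify each by sign(x_j-x_i) * sign(y_j-y_i).
  (1,2):dx=-9,dy=-3->C; (1,3):dx=-2,dy=-10->C; (1,4):dx=-10,dy=-13->C; (1,5):dx=-5,dy=-9->C
  (1,6):dx=-4,dy=-7->C; (1,7):dx=-3,dy=-4->C; (2,3):dx=+7,dy=-7->D; (2,4):dx=-1,dy=-10->C
  (2,5):dx=+4,dy=-6->D; (2,6):dx=+5,dy=-4->D; (2,7):dx=+6,dy=-1->D; (3,4):dx=-8,dy=-3->C
  (3,5):dx=-3,dy=+1->D; (3,6):dx=-2,dy=+3->D; (3,7):dx=-1,dy=+6->D; (4,5):dx=+5,dy=+4->C
  (4,6):dx=+6,dy=+6->C; (4,7):dx=+7,dy=+9->C; (5,6):dx=+1,dy=+2->C; (5,7):dx=+2,dy=+5->C
  (6,7):dx=+1,dy=+3->C
Step 2: C = 14, D = 7, total pairs = 21.
Step 3: tau = (C - D)/(n(n-1)/2) = (14 - 7)/21 = 0.333333.
Step 4: Exact two-sided p-value (enumerate n! = 5040 permutations of y under H0): p = 0.381349.
Step 5: alpha = 0.1. fail to reject H0.

tau_b = 0.3333 (C=14, D=7), p = 0.381349, fail to reject H0.


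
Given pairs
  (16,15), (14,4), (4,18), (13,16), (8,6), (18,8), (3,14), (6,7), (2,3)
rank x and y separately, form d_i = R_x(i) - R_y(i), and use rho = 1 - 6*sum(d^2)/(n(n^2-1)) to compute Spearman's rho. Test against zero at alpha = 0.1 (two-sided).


Step 1: Rank x and y separately (midranks; no ties here).
rank(x): 16->8, 14->7, 4->3, 13->6, 8->5, 18->9, 3->2, 6->4, 2->1
rank(y): 15->7, 4->2, 18->9, 16->8, 6->3, 8->5, 14->6, 7->4, 3->1
Step 2: d_i = R_x(i) - R_y(i); compute d_i^2.
  (8-7)^2=1, (7-2)^2=25, (3-9)^2=36, (6-8)^2=4, (5-3)^2=4, (9-5)^2=16, (2-6)^2=16, (4-4)^2=0, (1-1)^2=0
sum(d^2) = 102.
Step 3: rho = 1 - 6*102 / (9*(9^2 - 1)) = 1 - 612/720 = 0.150000.
Step 4: Under H0, t = rho * sqrt((n-2)/(1-rho^2)) = 0.4014 ~ t(7).
Step 5: Two-sided p-value from the t-distribution with 7 df = 0.700094.
Step 6: alpha = 0.1. fail to reject H0.

rho = 0.1500, p = 0.700094, fail to reject H0 at alpha = 0.1.


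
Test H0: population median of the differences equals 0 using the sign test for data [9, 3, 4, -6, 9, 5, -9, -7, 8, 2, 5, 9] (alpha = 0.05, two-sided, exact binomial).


Step 1: Discard zero differences. Original n = 12; n_eff = number of nonzero differences = 12.
Nonzero differences (with sign): +9, +3, +4, -6, +9, +5, -9, -7, +8, +2, +5, +9
Step 2: Count signs: positive = 9, negative = 3.
Step 3: Under H0: P(positive) = 0.5, so the number of positives S ~ Bin(12, 0.5).
Step 4: Two-sided exact p-value = sum of Bin(12,0.5) probabilities at or below the observed probability = 0.145996.
Step 5: alpha = 0.05. fail to reject H0.

n_eff = 12, pos = 9, neg = 3, p = 0.145996, fail to reject H0.


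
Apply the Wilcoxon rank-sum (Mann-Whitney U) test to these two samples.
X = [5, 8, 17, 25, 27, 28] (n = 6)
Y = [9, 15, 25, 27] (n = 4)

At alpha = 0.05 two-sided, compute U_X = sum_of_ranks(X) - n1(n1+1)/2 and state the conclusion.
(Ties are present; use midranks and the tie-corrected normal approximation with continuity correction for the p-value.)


Step 1: Combine and sort all 10 observations; assign midranks.
sorted (value, group): (5,X), (8,X), (9,Y), (15,Y), (17,X), (25,X), (25,Y), (27,X), (27,Y), (28,X)
ranks: 5->1, 8->2, 9->3, 15->4, 17->5, 25->6.5, 25->6.5, 27->8.5, 27->8.5, 28->10
Step 2: Rank sum for X: R1 = 1 + 2 + 5 + 6.5 + 8.5 + 10 = 33.
Step 3: U_X = R1 - n1(n1+1)/2 = 33 - 6*7/2 = 33 - 21 = 12.
       U_Y = n1*n2 - U_X = 24 - 12 = 12.
Step 4: Ties are present, so use the tie-corrected normal approximation (with continuity correction) for the p-value.
Step 5: p-value = 1.000000; compare to alpha = 0.05. fail to reject H0.

U_X = 12, p = 1.000000, fail to reject H0 at alpha = 0.05.


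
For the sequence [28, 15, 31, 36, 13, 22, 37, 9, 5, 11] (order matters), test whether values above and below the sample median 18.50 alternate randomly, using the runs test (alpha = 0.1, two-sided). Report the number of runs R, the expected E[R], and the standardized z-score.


Step 1: Compute median = 18.50; label A = above, B = below.
Labels in order: ABAABAABBB  (n_A = 5, n_B = 5)
Step 2: Count runs R = 6.
Step 3: Under H0 (random ordering), E[R] = 2*n_A*n_B/(n_A+n_B) + 1 = 2*5*5/10 + 1 = 6.0000.
        Var[R] = 2*n_A*n_B*(2*n_A*n_B - n_A - n_B) / ((n_A+n_B)^2 * (n_A+n_B-1)) = 2000/900 = 2.2222.
        SD[R] = 1.4907.
Step 4: R = E[R], so z = 0 with no continuity correction.
Step 5: Two-sided p-value via normal approximation = 2*(1 - Phi(|z|)) = 1.000000.
Step 6: alpha = 0.1. fail to reject H0.

R = 6, z = 0.0000, p = 1.000000, fail to reject H0.


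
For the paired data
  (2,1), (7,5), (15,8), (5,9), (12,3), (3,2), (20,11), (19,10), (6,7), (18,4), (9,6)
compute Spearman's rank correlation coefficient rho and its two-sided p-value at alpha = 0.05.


Step 1: Rank x and y separately (midranks; no ties here).
rank(x): 2->1, 7->5, 15->8, 5->3, 12->7, 3->2, 20->11, 19->10, 6->4, 18->9, 9->6
rank(y): 1->1, 5->5, 8->8, 9->9, 3->3, 2->2, 11->11, 10->10, 7->7, 4->4, 6->6
Step 2: d_i = R_x(i) - R_y(i); compute d_i^2.
  (1-1)^2=0, (5-5)^2=0, (8-8)^2=0, (3-9)^2=36, (7-3)^2=16, (2-2)^2=0, (11-11)^2=0, (10-10)^2=0, (4-7)^2=9, (9-4)^2=25, (6-6)^2=0
sum(d^2) = 86.
Step 3: rho = 1 - 6*86 / (11*(11^2 - 1)) = 1 - 516/1320 = 0.609091.
Step 4: Under H0, t = rho * sqrt((n-2)/(1-rho^2)) = 2.3040 ~ t(9).
Step 5: Two-sided p-value from the t-distribution with 9 df = 0.046696.
Step 6: alpha = 0.05. reject H0.

rho = 0.6091, p = 0.046696, reject H0 at alpha = 0.05.


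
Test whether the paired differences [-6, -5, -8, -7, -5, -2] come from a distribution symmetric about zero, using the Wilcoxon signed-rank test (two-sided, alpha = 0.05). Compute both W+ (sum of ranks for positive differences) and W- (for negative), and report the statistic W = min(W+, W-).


Step 1: Drop any zero differences (none here) and take |d_i|.
|d| = [6, 5, 8, 7, 5, 2]
Step 2: Midrank |d_i| (ties get averaged ranks).
ranks: |6|->4, |5|->2.5, |8|->6, |7|->5, |5|->2.5, |2|->1
Step 3: Attach original signs; sum ranks with positive sign and with negative sign.
W+ = 0 = 0
W- = 4 + 2.5 + 6 + 5 + 2.5 + 1 = 21
(Check: W+ + W- = 21 should equal n(n+1)/2 = 21.)
Step 4: Test statistic W = min(W+, W-) = 0.
Step 5: Ties in |d|, so use the tie-corrected normal approximation.
        E[W] = n(n+1)/4 = 6*7/4 = 10.5.
        Tie groups: |d|=5 (t=2); sum(t^3 - t) = 6.
        Var[W] = n(n+1)(2n+1)/24 - sum(t^3-t)/48 = 546/24 - 6/48 = 22.625.
        z = (W - E[W]) / sqrt(Var[W]) = (0 - 10.5) / 4.7566 = -2.2075.
        Two-sided p = 2*Phi(z) = 0.027281.
Step 6: alpha = 0.05. reject H0.

W+ = 0, W- = 21, W = min = 0, p = 0.027281, reject H0.


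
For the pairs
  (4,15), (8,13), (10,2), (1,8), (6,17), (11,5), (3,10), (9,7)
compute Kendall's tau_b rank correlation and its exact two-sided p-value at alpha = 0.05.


Step 1: Enumerate the 28 unordered pairs (i,j) with i<j and classify each by sign(x_j-x_i) * sign(y_j-y_i).
  (1,2):dx=+4,dy=-2->D; (1,3):dx=+6,dy=-13->D; (1,4):dx=-3,dy=-7->C; (1,5):dx=+2,dy=+2->C
  (1,6):dx=+7,dy=-10->D; (1,7):dx=-1,dy=-5->C; (1,8):dx=+5,dy=-8->D; (2,3):dx=+2,dy=-11->D
  (2,4):dx=-7,dy=-5->C; (2,5):dx=-2,dy=+4->D; (2,6):dx=+3,dy=-8->D; (2,7):dx=-5,dy=-3->C
  (2,8):dx=+1,dy=-6->D; (3,4):dx=-9,dy=+6->D; (3,5):dx=-4,dy=+15->D; (3,6):dx=+1,dy=+3->C
  (3,7):dx=-7,dy=+8->D; (3,8):dx=-1,dy=+5->D; (4,5):dx=+5,dy=+9->C; (4,6):dx=+10,dy=-3->D
  (4,7):dx=+2,dy=+2->C; (4,8):dx=+8,dy=-1->D; (5,6):dx=+5,dy=-12->D; (5,7):dx=-3,dy=-7->C
  (5,8):dx=+3,dy=-10->D; (6,7):dx=-8,dy=+5->D; (6,8):dx=-2,dy=+2->D; (7,8):dx=+6,dy=-3->D
Step 2: C = 9, D = 19, total pairs = 28.
Step 3: tau = (C - D)/(n(n-1)/2) = (9 - 19)/28 = -0.357143.
Step 4: Exact two-sided p-value (enumerate n! = 40320 permutations of y under H0): p = 0.275099.
Step 5: alpha = 0.05. fail to reject H0.

tau_b = -0.3571 (C=9, D=19), p = 0.275099, fail to reject H0.


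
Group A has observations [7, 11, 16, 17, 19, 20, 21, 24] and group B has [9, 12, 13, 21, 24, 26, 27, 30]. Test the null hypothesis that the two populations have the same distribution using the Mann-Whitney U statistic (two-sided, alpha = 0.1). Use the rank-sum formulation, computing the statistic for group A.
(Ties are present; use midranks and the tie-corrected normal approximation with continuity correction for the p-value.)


Step 1: Combine and sort all 16 observations; assign midranks.
sorted (value, group): (7,X), (9,Y), (11,X), (12,Y), (13,Y), (16,X), (17,X), (19,X), (20,X), (21,X), (21,Y), (24,X), (24,Y), (26,Y), (27,Y), (30,Y)
ranks: 7->1, 9->2, 11->3, 12->4, 13->5, 16->6, 17->7, 19->8, 20->9, 21->10.5, 21->10.5, 24->12.5, 24->12.5, 26->14, 27->15, 30->16
Step 2: Rank sum for X: R1 = 1 + 3 + 6 + 7 + 8 + 9 + 10.5 + 12.5 = 57.
Step 3: U_X = R1 - n1(n1+1)/2 = 57 - 8*9/2 = 57 - 36 = 21.
       U_Y = n1*n2 - U_X = 64 - 21 = 43.
Step 4: Ties are present, so use the tie-corrected normal approximation (with continuity correction) for the p-value.
Step 5: p-value = 0.269443; compare to alpha = 0.1. fail to reject H0.

U_X = 21, p = 0.269443, fail to reject H0 at alpha = 0.1.


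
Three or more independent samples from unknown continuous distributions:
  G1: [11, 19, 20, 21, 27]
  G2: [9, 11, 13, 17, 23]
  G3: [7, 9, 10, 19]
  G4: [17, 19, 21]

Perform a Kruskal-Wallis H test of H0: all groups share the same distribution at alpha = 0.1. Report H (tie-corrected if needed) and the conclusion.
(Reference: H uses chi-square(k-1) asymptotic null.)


Step 1: Combine all N = 17 observations and assign midranks.
sorted (value, group, rank): (7,G3,1), (9,G2,2.5), (9,G3,2.5), (10,G3,4), (11,G1,5.5), (11,G2,5.5), (13,G2,7), (17,G2,8.5), (17,G4,8.5), (19,G1,11), (19,G3,11), (19,G4,11), (20,G1,13), (21,G1,14.5), (21,G4,14.5), (23,G2,16), (27,G1,17)
Step 2: Sum ranks within each group.
R_1 = 61 (n_1 = 5)
R_2 = 39.5 (n_2 = 5)
R_3 = 18.5 (n_3 = 4)
R_4 = 34 (n_4 = 3)
Step 3: H = 12/(N(N+1)) * sum(R_i^2/n_i) - 3(N+1)
     = 12/(17*18) * (61^2/5 + 39.5^2/5 + 18.5^2/4 + 34^2/3) - 3*18
     = 0.039216 * 1527.15 - 54
     = 5.888072.
Step 4: Ties present; correction factor C = 1 - 48/(17^3 - 17) = 0.990196. Corrected H = 5.888072 / 0.990196 = 5.946370.
Step 5: Under H0, H ~ chi^2(3); p-value = 0.114249.
Step 6: alpha = 0.1. fail to reject H0.

H = 5.9464, df = 3, p = 0.114249, fail to reject H0.


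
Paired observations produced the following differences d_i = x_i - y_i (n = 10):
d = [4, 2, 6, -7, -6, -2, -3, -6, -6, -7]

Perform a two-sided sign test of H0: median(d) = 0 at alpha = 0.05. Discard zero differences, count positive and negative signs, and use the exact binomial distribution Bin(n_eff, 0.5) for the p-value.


Step 1: Discard zero differences. Original n = 10; n_eff = number of nonzero differences = 10.
Nonzero differences (with sign): +4, +2, +6, -7, -6, -2, -3, -6, -6, -7
Step 2: Count signs: positive = 3, negative = 7.
Step 3: Under H0: P(positive) = 0.5, so the number of positives S ~ Bin(10, 0.5).
Step 4: Two-sided exact p-value = sum of Bin(10,0.5) probabilities at or below the observed probability = 0.343750.
Step 5: alpha = 0.05. fail to reject H0.

n_eff = 10, pos = 3, neg = 7, p = 0.343750, fail to reject H0.


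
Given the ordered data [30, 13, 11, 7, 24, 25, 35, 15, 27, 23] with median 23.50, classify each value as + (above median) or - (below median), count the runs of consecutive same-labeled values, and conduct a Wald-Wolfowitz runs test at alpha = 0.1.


Step 1: Compute median = 23.50; label A = above, B = below.
Labels in order: ABBBAAABAB  (n_A = 5, n_B = 5)
Step 2: Count runs R = 6.
Step 3: Under H0 (random ordering), E[R] = 2*n_A*n_B/(n_A+n_B) + 1 = 2*5*5/10 + 1 = 6.0000.
        Var[R] = 2*n_A*n_B*(2*n_A*n_B - n_A - n_B) / ((n_A+n_B)^2 * (n_A+n_B-1)) = 2000/900 = 2.2222.
        SD[R] = 1.4907.
Step 4: R = E[R], so z = 0 with no continuity correction.
Step 5: Two-sided p-value via normal approximation = 2*(1 - Phi(|z|)) = 1.000000.
Step 6: alpha = 0.1. fail to reject H0.

R = 6, z = 0.0000, p = 1.000000, fail to reject H0.


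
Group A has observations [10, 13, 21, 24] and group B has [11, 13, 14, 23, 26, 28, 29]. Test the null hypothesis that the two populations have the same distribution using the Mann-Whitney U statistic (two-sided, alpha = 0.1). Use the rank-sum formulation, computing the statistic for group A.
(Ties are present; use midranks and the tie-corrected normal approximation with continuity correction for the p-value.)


Step 1: Combine and sort all 11 observations; assign midranks.
sorted (value, group): (10,X), (11,Y), (13,X), (13,Y), (14,Y), (21,X), (23,Y), (24,X), (26,Y), (28,Y), (29,Y)
ranks: 10->1, 11->2, 13->3.5, 13->3.5, 14->5, 21->6, 23->7, 24->8, 26->9, 28->10, 29->11
Step 2: Rank sum for X: R1 = 1 + 3.5 + 6 + 8 = 18.5.
Step 3: U_X = R1 - n1(n1+1)/2 = 18.5 - 4*5/2 = 18.5 - 10 = 8.5.
       U_Y = n1*n2 - U_X = 28 - 8.5 = 19.5.
Step 4: Ties are present, so use the tie-corrected normal approximation (with continuity correction) for the p-value.
Step 5: p-value = 0.343605; compare to alpha = 0.1. fail to reject H0.

U_X = 8.5, p = 0.343605, fail to reject H0 at alpha = 0.1.


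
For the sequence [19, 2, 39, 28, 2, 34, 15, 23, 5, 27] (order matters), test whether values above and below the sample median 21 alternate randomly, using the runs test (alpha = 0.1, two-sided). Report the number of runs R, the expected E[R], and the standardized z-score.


Step 1: Compute median = 21; label A = above, B = below.
Labels in order: BBAABABABA  (n_A = 5, n_B = 5)
Step 2: Count runs R = 8.
Step 3: Under H0 (random ordering), E[R] = 2*n_A*n_B/(n_A+n_B) + 1 = 2*5*5/10 + 1 = 6.0000.
        Var[R] = 2*n_A*n_B*(2*n_A*n_B - n_A - n_B) / ((n_A+n_B)^2 * (n_A+n_B-1)) = 2000/900 = 2.2222.
        SD[R] = 1.4907.
Step 4: Continuity-corrected z = (R - 0.5 - E[R]) / SD[R] = (8 - 0.5 - 6.0000) / 1.4907 = 1.0062.
Step 5: Two-sided p-value via normal approximation = 2*(1 - Phi(|z|)) = 0.314305.
Step 6: alpha = 0.1. fail to reject H0.

R = 8, z = 1.0062, p = 0.314305, fail to reject H0.


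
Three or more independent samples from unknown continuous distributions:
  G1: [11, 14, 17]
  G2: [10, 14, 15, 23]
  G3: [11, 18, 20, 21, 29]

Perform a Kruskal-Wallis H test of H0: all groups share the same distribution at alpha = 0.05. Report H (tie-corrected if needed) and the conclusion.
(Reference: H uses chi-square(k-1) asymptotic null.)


Step 1: Combine all N = 12 observations and assign midranks.
sorted (value, group, rank): (10,G2,1), (11,G1,2.5), (11,G3,2.5), (14,G1,4.5), (14,G2,4.5), (15,G2,6), (17,G1,7), (18,G3,8), (20,G3,9), (21,G3,10), (23,G2,11), (29,G3,12)
Step 2: Sum ranks within each group.
R_1 = 14 (n_1 = 3)
R_2 = 22.5 (n_2 = 4)
R_3 = 41.5 (n_3 = 5)
Step 3: H = 12/(N(N+1)) * sum(R_i^2/n_i) - 3(N+1)
     = 12/(12*13) * (14^2/3 + 22.5^2/4 + 41.5^2/5) - 3*13
     = 0.076923 * 536.346 - 39
     = 2.257372.
Step 4: Ties present; correction factor C = 1 - 12/(12^3 - 12) = 0.993007. Corrected H = 2.257372 / 0.993007 = 2.273269.
Step 5: Under H0, H ~ chi^2(2); p-value = 0.320897.
Step 6: alpha = 0.05. fail to reject H0.

H = 2.2733, df = 2, p = 0.320897, fail to reject H0.


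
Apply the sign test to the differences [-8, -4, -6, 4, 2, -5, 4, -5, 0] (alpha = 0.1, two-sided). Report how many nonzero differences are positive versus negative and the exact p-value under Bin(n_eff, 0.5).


Step 1: Discard zero differences. Original n = 9; n_eff = number of nonzero differences = 8.
Nonzero differences (with sign): -8, -4, -6, +4, +2, -5, +4, -5
Step 2: Count signs: positive = 3, negative = 5.
Step 3: Under H0: P(positive) = 0.5, so the number of positives S ~ Bin(8, 0.5).
Step 4: Two-sided exact p-value = sum of Bin(8,0.5) probabilities at or below the observed probability = 0.726562.
Step 5: alpha = 0.1. fail to reject H0.

n_eff = 8, pos = 3, neg = 5, p = 0.726562, fail to reject H0.


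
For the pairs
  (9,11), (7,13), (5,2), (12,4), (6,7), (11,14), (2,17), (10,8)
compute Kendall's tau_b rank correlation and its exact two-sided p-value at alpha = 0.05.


Step 1: Enumerate the 28 unordered pairs (i,j) with i<j and classify each by sign(x_j-x_i) * sign(y_j-y_i).
  (1,2):dx=-2,dy=+2->D; (1,3):dx=-4,dy=-9->C; (1,4):dx=+3,dy=-7->D; (1,5):dx=-3,dy=-4->C
  (1,6):dx=+2,dy=+3->C; (1,7):dx=-7,dy=+6->D; (1,8):dx=+1,dy=-3->D; (2,3):dx=-2,dy=-11->C
  (2,4):dx=+5,dy=-9->D; (2,5):dx=-1,dy=-6->C; (2,6):dx=+4,dy=+1->C; (2,7):dx=-5,dy=+4->D
  (2,8):dx=+3,dy=-5->D; (3,4):dx=+7,dy=+2->C; (3,5):dx=+1,dy=+5->C; (3,6):dx=+6,dy=+12->C
  (3,7):dx=-3,dy=+15->D; (3,8):dx=+5,dy=+6->C; (4,5):dx=-6,dy=+3->D; (4,6):dx=-1,dy=+10->D
  (4,7):dx=-10,dy=+13->D; (4,8):dx=-2,dy=+4->D; (5,6):dx=+5,dy=+7->C; (5,7):dx=-4,dy=+10->D
  (5,8):dx=+4,dy=+1->C; (6,7):dx=-9,dy=+3->D; (6,8):dx=-1,dy=-6->C; (7,8):dx=+8,dy=-9->D
Step 2: C = 13, D = 15, total pairs = 28.
Step 3: tau = (C - D)/(n(n-1)/2) = (13 - 15)/28 = -0.071429.
Step 4: Exact two-sided p-value (enumerate n! = 40320 permutations of y under H0): p = 0.904861.
Step 5: alpha = 0.05. fail to reject H0.

tau_b = -0.0714 (C=13, D=15), p = 0.904861, fail to reject H0.


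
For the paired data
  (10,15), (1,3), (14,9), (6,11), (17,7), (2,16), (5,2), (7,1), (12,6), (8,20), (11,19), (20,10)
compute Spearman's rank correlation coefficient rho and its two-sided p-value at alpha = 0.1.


Step 1: Rank x and y separately (midranks; no ties here).
rank(x): 10->7, 1->1, 14->10, 6->4, 17->11, 2->2, 5->3, 7->5, 12->9, 8->6, 11->8, 20->12
rank(y): 15->9, 3->3, 9->6, 11->8, 7->5, 16->10, 2->2, 1->1, 6->4, 20->12, 19->11, 10->7
Step 2: d_i = R_x(i) - R_y(i); compute d_i^2.
  (7-9)^2=4, (1-3)^2=4, (10-6)^2=16, (4-8)^2=16, (11-5)^2=36, (2-10)^2=64, (3-2)^2=1, (5-1)^2=16, (9-4)^2=25, (6-12)^2=36, (8-11)^2=9, (12-7)^2=25
sum(d^2) = 252.
Step 3: rho = 1 - 6*252 / (12*(12^2 - 1)) = 1 - 1512/1716 = 0.118881.
Step 4: Under H0, t = rho * sqrt((n-2)/(1-rho^2)) = 0.3786 ~ t(10).
Step 5: Two-sided p-value from the t-distribution with 10 df = 0.712884.
Step 6: alpha = 0.1. fail to reject H0.

rho = 0.1189, p = 0.712884, fail to reject H0 at alpha = 0.1.


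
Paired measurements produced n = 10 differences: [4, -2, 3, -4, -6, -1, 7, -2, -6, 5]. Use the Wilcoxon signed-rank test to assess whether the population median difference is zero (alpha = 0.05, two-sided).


Step 1: Drop any zero differences (none here) and take |d_i|.
|d| = [4, 2, 3, 4, 6, 1, 7, 2, 6, 5]
Step 2: Midrank |d_i| (ties get averaged ranks).
ranks: |4|->5.5, |2|->2.5, |3|->4, |4|->5.5, |6|->8.5, |1|->1, |7|->10, |2|->2.5, |6|->8.5, |5|->7
Step 3: Attach original signs; sum ranks with positive sign and with negative sign.
W+ = 5.5 + 4 + 10 + 7 = 26.5
W- = 2.5 + 5.5 + 8.5 + 1 + 2.5 + 8.5 = 28.5
(Check: W+ + W- = 55 should equal n(n+1)/2 = 55.)
Step 4: Test statistic W = min(W+, W-) = 26.5.
Step 5: Ties in |d|, so use the tie-corrected normal approximation.
        E[W] = n(n+1)/4 = 10*11/4 = 27.5.
        Tie groups: |d|=2 (t=2), |d|=4 (t=2), |d|=6 (t=2); sum(t^3 - t) = 18.
        Var[W] = n(n+1)(2n+1)/24 - sum(t^3-t)/48 = 2310/24 - 18/48 = 95.875.
        z = (W - E[W]) / sqrt(Var[W]) = (26.5 - 27.5) / 9.7916 = -0.1021.
        Two-sided p = 2*Phi(z) = 0.918655.
Step 6: alpha = 0.05. fail to reject H0.

W+ = 26.5, W- = 28.5, W = min = 26.5, p = 0.918655, fail to reject H0.


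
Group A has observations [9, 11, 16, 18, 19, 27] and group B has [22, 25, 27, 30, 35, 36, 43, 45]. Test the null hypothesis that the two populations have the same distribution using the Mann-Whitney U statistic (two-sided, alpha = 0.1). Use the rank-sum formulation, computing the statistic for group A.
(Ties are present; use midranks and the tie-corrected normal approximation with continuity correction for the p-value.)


Step 1: Combine and sort all 14 observations; assign midranks.
sorted (value, group): (9,X), (11,X), (16,X), (18,X), (19,X), (22,Y), (25,Y), (27,X), (27,Y), (30,Y), (35,Y), (36,Y), (43,Y), (45,Y)
ranks: 9->1, 11->2, 16->3, 18->4, 19->5, 22->6, 25->7, 27->8.5, 27->8.5, 30->10, 35->11, 36->12, 43->13, 45->14
Step 2: Rank sum for X: R1 = 1 + 2 + 3 + 4 + 5 + 8.5 = 23.5.
Step 3: U_X = R1 - n1(n1+1)/2 = 23.5 - 6*7/2 = 23.5 - 21 = 2.5.
       U_Y = n1*n2 - U_X = 48 - 2.5 = 45.5.
Step 4: Ties are present, so use the tie-corrected normal approximation (with continuity correction) for the p-value.
Step 5: p-value = 0.006646; compare to alpha = 0.1. reject H0.

U_X = 2.5, p = 0.006646, reject H0 at alpha = 0.1.
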